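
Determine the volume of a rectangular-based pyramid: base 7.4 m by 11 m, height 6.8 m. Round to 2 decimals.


Shape: rectangular pyramid
Base: 7.4 m x 11 m, Height h = 6.8 m
Formula: V = (1/3) * base_area * h
base_area = 7.4 * 11 = 81.4
base_area * h = 81.4 * 6.8 = 553.52
V = 553.52 / 3
V = 184.51
184.51 m^3


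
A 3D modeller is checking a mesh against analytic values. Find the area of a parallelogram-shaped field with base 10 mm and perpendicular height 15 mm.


Shape: parallelogram
Base b = 10 mm, Height h = 15 mm
Formula: A = b * h
A = 10 * 15
A = 150
150 mm^2


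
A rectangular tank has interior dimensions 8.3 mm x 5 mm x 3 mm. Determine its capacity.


Shape: rectangular prism
l = 8.3 mm, w = 5 mm, h = 3 mm
Formula: V = l * w * h
V = 8.3 * 5 * 3
V = 41.5 * 3
V = 124.5
124.5 mm^3


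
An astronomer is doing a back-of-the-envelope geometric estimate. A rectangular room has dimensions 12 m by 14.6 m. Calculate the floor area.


Shape: rectangle
Length l = 12 m, Width w = 14.6 m
Formula: A = l * w
A = 12 * 14.6
A = 175.2
175.2 m^2


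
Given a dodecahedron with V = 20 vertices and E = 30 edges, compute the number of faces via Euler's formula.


Polyhedron: dodecahedron
Euler's formula for convex polyhedra: V - E + F = 2
Given: V = 20 vertices and E = 30 edges
Solve for F:
F = 2 + E - V = 2 + 30 - 20 = 12
12 faces


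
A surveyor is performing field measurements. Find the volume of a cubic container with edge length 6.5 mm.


Shape: cube
Side s = 6.5 mm
Formula: V = s^3
V = 6.5 * 6.5 * 6.5
V = 42.25 * 6.5
V = 274.625
274.625 mm^3


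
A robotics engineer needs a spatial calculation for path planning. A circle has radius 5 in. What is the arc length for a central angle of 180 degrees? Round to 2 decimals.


Shape: circular arc
Radius r = 5 in, Angle = 180 degrees
Formula: L = (angle/360) * 2 * pi * r
2 * pi * r = 10 * pi
L = (180/360) * 10 * pi
L = 5 * pi
L = 15.71
15.71 in


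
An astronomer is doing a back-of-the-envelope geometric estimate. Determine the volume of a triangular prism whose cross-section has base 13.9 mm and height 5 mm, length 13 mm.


Shape: triangular prism
Triangle base = 13.9 mm, triangle height = 5 mm, prism length L = 13 mm
Formula: V = (1/2 * b * h_tri) * L
Cross-section area = 0.5 * 13.9 * 5 = 34.75
V = 34.75 * 13
V = 451.75
451.75 mm^3


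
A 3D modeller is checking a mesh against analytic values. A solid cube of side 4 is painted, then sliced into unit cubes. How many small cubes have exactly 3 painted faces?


Large cube: 4 x 4 x 4, cut into unit cubes.
Cubes with 3 painted faces are at the corners. A cube always has 8 corners.
Count = 8
8 unit cubes


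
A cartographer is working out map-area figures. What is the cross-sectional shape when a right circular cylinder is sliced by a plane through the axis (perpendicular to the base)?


Solid: right circular cylinder
Cutting plane: through the axis (perpendicular to the base)
Visualize the intersection of the plane with the solid's surface.
The boundary of the cut region is a rectangle.
rectangle


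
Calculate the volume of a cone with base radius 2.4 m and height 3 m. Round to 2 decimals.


Shape: cone
Radius r = 2.4 m, Height h = 3 m
Formula: V = (1/3) * pi * r^2 * h
r^2 = 5.76
pi * r^2 * h = pi * 5.76 * 3 = 17.28 * pi
V = 17.28 * pi / 3
V = 18.1
18.1 m^3


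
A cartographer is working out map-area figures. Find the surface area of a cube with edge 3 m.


Shape: cube
Side s = 3 m
A cube has 6 square faces.
Formula: SA = 6 * s^2
s^2 = 9
SA = 6 * 9
SA = 54
54 m^2


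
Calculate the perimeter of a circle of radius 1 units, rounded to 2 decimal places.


Shape: circle
Radius r = 1 units
Formula: C = 2 * pi * r
C = 2 * pi * 1
C = 2 * pi
C = 6.28
6.28 units


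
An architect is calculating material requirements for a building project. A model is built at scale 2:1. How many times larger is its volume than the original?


Linear scale factor k = 2
Rule: under a linear scaling by k, volumes scale by k^3.
k^3 = 2 * 2 * 2
k^3 = 4 * 2
k^3 = 8
Volume scales by a factor of 8.
8 (dimensionless)


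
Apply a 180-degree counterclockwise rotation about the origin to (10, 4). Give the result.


Transformation: rotation about the origin
Original point: (10, 4)
Rule for 180 deg: (x, y) -> (-x, -y)
Apply: (10, 4) -> (-10, -4)
(-10, -4)


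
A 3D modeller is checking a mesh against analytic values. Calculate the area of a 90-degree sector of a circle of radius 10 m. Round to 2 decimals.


Shape: circular sector
Radius r = 10 m, Angle = 90 degrees
Formula: A = (angle/360) * pi * r^2
r^2 = 100
Fraction of circle = 90/360
A = (90/360) * pi * 100
A = 25 * pi
A = 78.54
78.54 m^2


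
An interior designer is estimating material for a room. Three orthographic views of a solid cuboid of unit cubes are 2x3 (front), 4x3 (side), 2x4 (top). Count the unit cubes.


Orthographic views of a solid rectangular block:
Front view 2 x 3 -> length = 2, height = 3
Side view 4 x 3 -> width = 4, height = 3 (consistent)
Top view 2 x 4 -> confirms length = 2, width = 4
The block is 2 x 4 x 3.
Total unit cubes = 2 * 4 * 3 = 24
24 unit cubes


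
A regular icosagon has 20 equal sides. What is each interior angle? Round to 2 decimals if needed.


Shape: regular icosagon (20 sides)
Formula: interior angle = (n - 2) * 180 / n
(n - 2) = 18
(n - 2) * 180 = 3240
angle = 3240 / 20
angle = 162
162 degrees


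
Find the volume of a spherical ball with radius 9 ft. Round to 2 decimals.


Shape: sphere
Radius r = 9 ft
Formula: V = (4/3) * pi * r^3
r^3 = 729
(4/3) * 729 = 972
V = 972 * pi
V = 3053.63
3053.63 ft^3


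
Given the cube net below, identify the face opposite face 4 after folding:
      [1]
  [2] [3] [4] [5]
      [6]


Net: cross layout. Take square 3 as the base (bottom).
Fold the four squares in the horizontal row up around 3: 2 -> left, 4 -> right, 5 wraps to the top.
Fold 1 and 6 up from 3: 1 -> back, 6 -> front.
Opposite pairs are therefore: (1, 6), (2, 4), (3, 5).
Face 4 is opposite face 2.
face 2


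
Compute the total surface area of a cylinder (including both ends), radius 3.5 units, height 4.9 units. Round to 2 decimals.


Shape: closed cylinder
Radius r = 3.5 units, Height h = 4.9 units
Formula: SA = 2*pi*r^2 + 2*pi*r*h = 2*pi*r*(r + h)
r + h = 8.4
2 * r * (r + h) = 2 * 3.5 * 8.4 = 58.8
SA = 58.8 * pi
SA = 184.73
184.73 units^2


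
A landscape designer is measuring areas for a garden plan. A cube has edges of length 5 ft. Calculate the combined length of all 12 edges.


Shape: cube
Side s = 5 ft
A cube has 12 edges, all equal.
Formula: total edge length = 12 * s
Total = 12 * 5
Total = 60
60 ft


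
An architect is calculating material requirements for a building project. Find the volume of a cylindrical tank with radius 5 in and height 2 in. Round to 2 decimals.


Shape: cylinder
Radius r = 5 in, Height h = 2 in
Formula: V = pi * r^2 * h
r^2 = 25
V = pi * 25 * 2
V = 50 * pi
V = 157.08
157.08 in^3


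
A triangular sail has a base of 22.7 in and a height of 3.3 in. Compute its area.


Shape: triangle
Base b = 22.7 in, Height h = 3.3 in
Formula: A = (1/2) * b * h
A = 0.5 * 22.7 * 3.3
A = 0.5 * 74.91
A = 37.455
37.455 in^2


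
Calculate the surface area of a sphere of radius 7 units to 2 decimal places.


Shape: sphere
Radius r = 7 units
Formula: SA = 4 * pi * r^2
r^2 = 49
SA = 4 * pi * 49
SA = 196 * pi
SA = 615.75
615.75 units^2


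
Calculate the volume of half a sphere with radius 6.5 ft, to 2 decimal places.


Shape: hemisphere (half of a sphere)
Radius r = 6.5 ft
Formula: V = (1/2) * (4/3) * pi * r^3 = (2/3) * pi * r^3
r^3 = 274.625
(2/3) * 274.625 = 183.083333
V = 183.083333 * pi
V = 575.17
575.17 ft^3


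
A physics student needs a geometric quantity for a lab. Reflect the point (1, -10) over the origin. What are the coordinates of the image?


Transformation: reflection
Original point: (1, -10)
Rule for reflection through the origin: (x, y) -> (-x, -y)
Apply: (1, -10) -> (-1, 10)
(-1, 10)


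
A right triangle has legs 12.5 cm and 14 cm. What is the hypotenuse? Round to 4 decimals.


Shape: right triangle
Legs a = 12.5 cm, b = 14 cm
Formula: c = sqrt(a^2 + b^2)
a^2 = 156.25, b^2 = 196
a^2 + b^2 = 352.25
c = sqrt(352.25)
c = 18.7683
18.7683 cm


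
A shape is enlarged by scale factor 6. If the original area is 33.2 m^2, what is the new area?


Linear scale factor k = 6
Original area = 33.2 m^2
Rule: under a linear scaling by k, areas scale by k^2.
k^2 = 6^2 = 36
New area = 33.2 * 36
New area = 1195.2
1195.2 m^2


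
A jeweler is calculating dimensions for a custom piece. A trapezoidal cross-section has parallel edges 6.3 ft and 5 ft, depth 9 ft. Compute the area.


Shape: trapezoid
Parallel sides a = 6.3 ft, b = 5 ft; Height h = 9 ft
Formula: A = (a + b) * h / 2
a + b = 6.3 + 5 = 11.3
A = 11.3 * 9 / 2
A = 101.7 / 2
A = 50.85
50.85 ft^2


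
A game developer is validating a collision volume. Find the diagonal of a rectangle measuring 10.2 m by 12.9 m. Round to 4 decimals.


Shape: rectangle (diagonal via Pythagoras)
Sides: 10.2 m and 12.9 m
Formula: d = sqrt(l^2 + w^2)
l^2 = 104.04, w^2 = 166.41
l^2 + w^2 = 270.45
d = sqrt(270.45)
d = 16.4454
16.4454 m


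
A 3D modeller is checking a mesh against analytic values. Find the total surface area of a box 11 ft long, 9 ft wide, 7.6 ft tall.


Shape: rectangular prism
l = 11 ft, w = 9 ft, h = 7.6 ft
Formula: SA = 2(lw + lh + wh)
lw = 99, lh = 83.6, wh = 68.4
lw + lh + wh = 251
SA = 2 * 251
SA = 502
502 ft^2


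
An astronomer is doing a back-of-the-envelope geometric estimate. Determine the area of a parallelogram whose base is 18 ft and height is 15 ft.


Shape: parallelogram
Base b = 18 ft, Height h = 15 ft
Formula: A = b * h
A = 18 * 15
A = 270
270 ft^2


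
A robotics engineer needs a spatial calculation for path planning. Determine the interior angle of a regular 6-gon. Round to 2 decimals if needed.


Shape: regular hexagon (6 sides)
Formula: interior angle = (n - 2) * 180 / n
(n - 2) = 4
(n - 2) * 180 = 720
angle = 720 / 6
angle = 120
120 degrees


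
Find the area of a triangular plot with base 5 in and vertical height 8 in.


Shape: triangle
Base b = 5 in, Height h = 8 in
Formula: A = (1/2) * b * h
A = 0.5 * 5 * 8
A = 0.5 * 40
A = 20
20 in^2


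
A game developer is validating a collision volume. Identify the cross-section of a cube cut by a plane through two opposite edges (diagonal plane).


Solid: cube
Cutting plane: through two opposite edges (diagonal plane)
Visualize the intersection of the plane with the solid's surface.
The boundary of the cut region is a rectangle.
rectangle


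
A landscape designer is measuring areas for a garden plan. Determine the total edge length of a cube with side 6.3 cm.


Shape: cube
Side s = 6.3 cm
A cube has 12 edges, all equal.
Formula: total edge length = 12 * s
Total = 12 * 6.3
Total = 75.6
75.6 cm


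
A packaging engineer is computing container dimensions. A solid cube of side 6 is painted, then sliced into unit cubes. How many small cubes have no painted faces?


Large cube: 6 x 6 x 6, cut into unit cubes.
n = 6, so n - 2 = 4
Unpainted cubes form the interior (n - 2)^3 block.
(n - 2)^3 = 4^3 = 64
64 unit cubes


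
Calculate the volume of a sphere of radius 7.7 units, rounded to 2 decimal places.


Shape: sphere
Radius r = 7.7 units
Formula: V = (4/3) * pi * r^3
r^3 = 456.533
(4/3) * 456.533 = 608.710667
V = 608.710667 * pi
V = 1912.32
1912.32 units^3


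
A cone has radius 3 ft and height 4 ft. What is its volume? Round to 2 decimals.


Shape: cone
Radius r = 3 ft, Height h = 4 ft
Formula: V = (1/3) * pi * r^2 * h
r^2 = 9
pi * r^2 * h = pi * 9 * 4 = 36 * pi
V = 36 * pi / 3
V = 37.7
37.7 ft^3


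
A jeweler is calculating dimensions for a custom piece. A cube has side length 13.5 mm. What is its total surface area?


Shape: cube
Side s = 13.5 mm
A cube has 6 square faces.
Formula: SA = 6 * s^2
s^2 = 182.25
SA = 6 * 182.25
SA = 1093.5
1093.5 mm^2


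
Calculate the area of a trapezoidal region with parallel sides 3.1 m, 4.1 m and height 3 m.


Shape: trapezoid
Parallel sides a = 3.1 m, b = 4.1 m; Height h = 3 m
Formula: A = (a + b) * h / 2
a + b = 3.1 + 4.1 = 7.2
A = 7.2 * 3 / 2
A = 21.6 / 2
A = 10.8
10.8 m^2


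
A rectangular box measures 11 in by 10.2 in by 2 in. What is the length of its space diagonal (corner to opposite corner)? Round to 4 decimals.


Shape: rectangular box (space diagonal)
l = 11 in, w = 10.2 in, h = 2 in
Visualize: the diagonal of the base, then a right triangle with that diagonal and the height.
Formula: d = sqrt(l^2 + w^2 + h^2)
l^2 + w^2 + h^2 = 121 + 104.04 + 4 = 229.04
d = sqrt(229.04)
d = 15.1341
15.1341 in


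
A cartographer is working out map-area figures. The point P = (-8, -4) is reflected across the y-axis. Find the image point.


Transformation: reflection
Original point: (-8, -4)
Rule for reflection over the y-axis: (x, y) -> (-x, y)
Apply: (-8, -4) -> (8, -4)
(8, -4)


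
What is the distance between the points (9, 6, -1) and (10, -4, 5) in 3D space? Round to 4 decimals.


3D distance between two points
P1 = (9, 6, -1), P2 = (10, -4, 5)
Formula: d = sqrt((x2-x1)^2 + (y2-y1)^2 + (z2-z1)^2)
dx = 10 - 9 = 1
dy = -4 - 6 = -10
dz = 5 - -1 = 6
dx^2 + dy^2 + dz^2 = 1 + 100 + 36 = 137
d = sqrt(137)
d = 11.7047
11.7047 units


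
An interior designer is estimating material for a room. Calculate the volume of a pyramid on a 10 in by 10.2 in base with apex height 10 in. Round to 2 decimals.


Shape: rectangular pyramid
Base: 10 in x 10.2 in, Height h = 10 in
Formula: V = (1/3) * base_area * h
base_area = 10 * 10.2 = 102
base_area * h = 102 * 10 = 1020
V = 1020 / 3
V = 340
340 in^3


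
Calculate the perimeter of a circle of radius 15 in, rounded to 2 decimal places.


Shape: circle
Radius r = 15 in
Formula: C = 2 * pi * r
C = 2 * pi * 15
C = 30 * pi
C = 94.25
94.25 in


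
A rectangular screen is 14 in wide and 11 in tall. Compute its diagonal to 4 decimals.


Shape: rectangle (diagonal via Pythagoras)
Sides: 14 in and 11 in
Formula: d = sqrt(l^2 + w^2)
l^2 = 196, w^2 = 121
l^2 + w^2 = 317
d = sqrt(317)
d = 17.8045
17.8045 in


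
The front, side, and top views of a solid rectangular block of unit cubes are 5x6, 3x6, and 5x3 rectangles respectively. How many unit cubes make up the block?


Orthographic views of a solid rectangular block:
Front view 5 x 6 -> length = 5, height = 6
Side view 3 x 6 -> width = 3, height = 6 (consistent)
Top view 5 x 3 -> confirms length = 5, width = 3
The block is 5 x 3 x 6.
Total unit cubes = 5 * 3 * 6 = 90
90 unit cubes


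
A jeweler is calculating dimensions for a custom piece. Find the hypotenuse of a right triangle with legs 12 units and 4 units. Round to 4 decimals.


Shape: right triangle
Legs a = 12 units, b = 4 units
Formula: c = sqrt(a^2 + b^2)
a^2 = 144, b^2 = 16
a^2 + b^2 = 160
c = sqrt(160)
c = 12.6491
12.6491 units


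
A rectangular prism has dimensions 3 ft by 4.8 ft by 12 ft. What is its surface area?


Shape: rectangular prism
l = 3 ft, w = 4.8 ft, h = 12 ft
Formula: SA = 2(lw + lh + wh)
lw = 14.4, lh = 36, wh = 57.6
lw + lh + wh = 108
SA = 2 * 108
SA = 216
216 ft^2


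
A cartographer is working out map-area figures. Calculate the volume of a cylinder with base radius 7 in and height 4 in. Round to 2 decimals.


Shape: cylinder
Radius r = 7 in, Height h = 4 in
Formula: V = pi * r^2 * h
r^2 = 49
V = pi * 49 * 4
V = 196 * pi
V = 615.75
615.75 in^3


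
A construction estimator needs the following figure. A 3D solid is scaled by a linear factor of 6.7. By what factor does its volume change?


Linear scale factor k = 6.7
Rule: under a linear scaling by k, volumes scale by k^3.
k^3 = 6.7 * 6.7 * 6.7
k^3 = 44.89 * 6.7
k^3 = 300.763
Volume scales by a factor of 300.763.
300.763 (dimensionless)


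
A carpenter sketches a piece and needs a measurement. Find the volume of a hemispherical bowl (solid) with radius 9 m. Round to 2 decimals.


Shape: hemisphere (half of a sphere)
Radius r = 9 m
Formula: V = (1/2) * (4/3) * pi * r^3 = (2/3) * pi * r^3
r^3 = 729
(2/3) * 729 = 486
V = 486 * pi
V = 1526.81
1526.81 m^3


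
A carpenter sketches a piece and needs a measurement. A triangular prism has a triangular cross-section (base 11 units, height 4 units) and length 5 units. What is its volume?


Shape: triangular prism
Triangle base = 11 units, triangle height = 4 units, prism length L = 5 units
Formula: V = (1/2 * b * h_tri) * L
Cross-section area = 0.5 * 11 * 4 = 22
V = 22 * 5
V = 110
110 units^3


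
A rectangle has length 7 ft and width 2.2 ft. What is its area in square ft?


Shape: rectangle
Length l = 7 ft, Width w = 2.2 ft
Formula: A = l * w
A = 7 * 2.2
A = 15.4
15.4 ft^2


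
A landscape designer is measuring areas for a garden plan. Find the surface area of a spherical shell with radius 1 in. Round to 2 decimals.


Shape: sphere
Radius r = 1 in
Formula: SA = 4 * pi * r^2
r^2 = 1
SA = 4 * pi * 1
SA = 4 * pi
SA = 12.57
12.57 in^2


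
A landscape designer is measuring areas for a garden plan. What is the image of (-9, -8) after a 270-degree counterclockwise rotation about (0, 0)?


Transformation: rotation about the origin
Original point: (-9, -8)
Rule for 270 deg counterclockwise: (x, y) -> (y, -x)
Apply: (-9, -8) -> (-8, 9)
(-8, 9)


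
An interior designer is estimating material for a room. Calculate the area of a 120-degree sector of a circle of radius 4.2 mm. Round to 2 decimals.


Shape: circular sector
Radius r = 4.2 mm, Angle = 120 degrees
Formula: A = (angle/360) * pi * r^2
r^2 = 17.64
Fraction of circle = 120/360
A = (120/360) * pi * 17.64
A = 5.88 * pi
A = 18.47
18.47 mm^2


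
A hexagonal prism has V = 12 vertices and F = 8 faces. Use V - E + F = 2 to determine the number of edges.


Polyhedron: hexagonal prism
Euler's formula for convex polyhedra: V - E + F = 2
Given: V = 12 vertices and F = 8 faces
Solve for E:
E = V + F - 2 = 12 + 8 - 2 = 18
18 edges


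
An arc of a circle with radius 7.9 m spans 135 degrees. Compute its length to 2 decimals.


Shape: circular arc
Radius r = 7.9 m, Angle = 135 degrees
Formula: L = (angle/360) * 2 * pi * r
2 * pi * r = 15.8 * pi
L = (135/360) * 15.8 * pi
L = 5.925 * pi
L = 18.61
18.61 m


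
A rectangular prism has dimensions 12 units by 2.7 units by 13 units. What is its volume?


Shape: rectangular prism
l = 12 units, w = 2.7 units, h = 13 units
Formula: V = l * w * h
V = 12 * 2.7 * 13
V = 32.4 * 13
V = 421.2
421.2 units^3


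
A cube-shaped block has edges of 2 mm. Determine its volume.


Shape: cube
Side s = 2 mm
Formula: V = s^3
V = 2 * 2 * 2
V = 4 * 2
V = 8
8 mm^3


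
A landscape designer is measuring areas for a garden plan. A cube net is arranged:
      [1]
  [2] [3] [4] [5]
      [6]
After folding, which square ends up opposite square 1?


Net: cross layout. Take square 3 as the base (bottom).
Fold the four squares in the horizontal row up around 3: 2 -> left, 4 -> right, 5 wraps to the top.
Fold 1 and 6 up from 3: 1 -> back, 6 -> front.
Opposite pairs are therefore: (1, 6), (2, 4), (3, 5).
Face 1 is opposite face 6.
face 6


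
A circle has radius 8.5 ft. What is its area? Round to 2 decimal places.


Shape: circle
Radius r = 8.5 ft
Formula: A = pi * r^2
r^2 = 8.5^2 = 72.25
A = pi * 72.25
A = 226.98
226.98 ft^2


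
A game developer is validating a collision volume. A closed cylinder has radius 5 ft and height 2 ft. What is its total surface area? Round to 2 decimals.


Shape: closed cylinder
Radius r = 5 ft, Height h = 2 ft
Formula: SA = 2*pi*r^2 + 2*pi*r*h = 2*pi*r*(r + h)
r + h = 7
2 * r * (r + h) = 2 * 5 * 7 = 70
SA = 70 * pi
SA = 219.91
219.91 ft^2


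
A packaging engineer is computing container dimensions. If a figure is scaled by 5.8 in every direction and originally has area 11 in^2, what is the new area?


Linear scale factor k = 5.8
Original area = 11 in^2
Rule: under a linear scaling by k, areas scale by k^2.
k^2 = 5.8^2 = 33.64
New area = 11 * 33.64
New area = 370.04
370.04 in^2


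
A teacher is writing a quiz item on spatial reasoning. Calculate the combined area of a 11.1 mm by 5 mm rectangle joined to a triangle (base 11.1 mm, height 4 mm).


Composite shape: rectangle + triangle
Rectangle area = 11.1 * 5 = 55.5
Triangle area = 0.5 * 11.1 * 4 = 22.2
Total = 55.5 + 22.2
Total = 77.7
77.7 mm^2


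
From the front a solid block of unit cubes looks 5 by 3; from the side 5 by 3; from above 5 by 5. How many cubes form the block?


Orthographic views of a solid rectangular block:
Front view 5 x 3 -> length = 5, height = 3
Side view 5 x 3 -> width = 5, height = 3 (consistent)
Top view 5 x 5 -> confirms length = 5, width = 5
The block is 5 x 5 x 3.
Total unit cubes = 5 * 5 * 3 = 75
75 unit cubes


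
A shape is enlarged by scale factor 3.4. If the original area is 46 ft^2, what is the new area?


Linear scale factor k = 3.4
Original area = 46 ft^2
Rule: under a linear scaling by k, areas scale by k^2.
k^2 = 3.4^2 = 11.56
New area = 46 * 11.56
New area = 531.76
531.76 ft^2


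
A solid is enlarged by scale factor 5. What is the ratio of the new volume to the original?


Linear scale factor k = 5
Rule: under a linear scaling by k, volumes scale by k^3.
k^3 = 5 * 5 * 5
k^3 = 25 * 5
k^3 = 125
Volume scales by a factor of 125.
125 (dimensionless)


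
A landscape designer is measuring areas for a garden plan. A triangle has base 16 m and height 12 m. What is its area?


Shape: triangle
Base b = 16 m, Height h = 12 m
Formula: A = (1/2) * b * h
A = 0.5 * 16 * 12
A = 0.5 * 192
A = 96
96 m^2


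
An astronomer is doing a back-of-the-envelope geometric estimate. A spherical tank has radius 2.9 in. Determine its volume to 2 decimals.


Shape: sphere
Radius r = 2.9 in
Formula: V = (4/3) * pi * r^3
r^3 = 24.389
(4/3) * 24.389 = 32.518667
V = 32.518667 * pi
V = 102.16
102.16 in^3


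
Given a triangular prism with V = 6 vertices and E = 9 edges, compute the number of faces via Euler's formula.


Polyhedron: triangular prism
Euler's formula for convex polyhedra: V - E + F = 2
Given: V = 6 vertices and E = 9 edges
Solve for F:
F = 2 + E - V = 2 + 9 - 6 = 5
5 faces


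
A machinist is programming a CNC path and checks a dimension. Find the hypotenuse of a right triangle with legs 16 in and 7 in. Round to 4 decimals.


Shape: right triangle
Legs a = 16 in, b = 7 in
Formula: c = sqrt(a^2 + b^2)
a^2 = 256, b^2 = 49
a^2 + b^2 = 305
c = sqrt(305)
c = 17.4642
17.4642 in


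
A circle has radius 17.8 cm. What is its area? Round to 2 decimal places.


Shape: circle
Radius r = 17.8 cm
Formula: A = pi * r^2
r^2 = 17.8^2 = 316.84
A = pi * 316.84
A = 995.38
995.38 cm^2


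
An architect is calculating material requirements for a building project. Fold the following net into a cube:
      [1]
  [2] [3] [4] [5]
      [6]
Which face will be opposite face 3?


Net: cross layout. Take square 3 as the base (bottom).
Fold the four squares in the horizontal row up around 3: 2 -> left, 4 -> right, 5 wraps to the top.
Fold 1 and 6 up from 3: 1 -> back, 6 -> front.
Opposite pairs are therefore: (1, 6), (2, 4), (3, 5).
Face 3 is opposite face 5.
face 5


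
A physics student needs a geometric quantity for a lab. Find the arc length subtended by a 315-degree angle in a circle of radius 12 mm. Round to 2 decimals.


Shape: circular arc
Radius r = 12 mm, Angle = 315 degrees
Formula: L = (angle/360) * 2 * pi * r
2 * pi * r = 24 * pi
L = (315/360) * 24 * pi
L = 21 * pi
L = 65.97
65.97 mm


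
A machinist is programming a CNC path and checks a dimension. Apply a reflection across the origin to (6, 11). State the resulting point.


Transformation: reflection
Original point: (6, 11)
Rule for reflection through the origin: (x, y) -> (-x, -y)
Apply: (6, 11) -> (-6, -11)
(-6, -11)


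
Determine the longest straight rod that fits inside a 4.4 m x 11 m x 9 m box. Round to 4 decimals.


Shape: rectangular box (space diagonal)
l = 4.4 m, w = 11 m, h = 9 m
Visualize: the diagonal of the base, then a right triangle with that diagonal and the height.
Formula: d = sqrt(l^2 + w^2 + h^2)
l^2 + w^2 + h^2 = 19.36 + 121 + 81 = 221.36
d = sqrt(221.36)
d = 14.8782
14.8782 m


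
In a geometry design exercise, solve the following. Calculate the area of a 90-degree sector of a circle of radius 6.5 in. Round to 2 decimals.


Shape: circular sector
Radius r = 6.5 in, Angle = 90 degrees
Formula: A = (angle/360) * pi * r^2
r^2 = 42.25
Fraction of circle = 90/360
A = (90/360) * pi * 42.25
A = 10.5625 * pi
A = 33.18
33.18 in^2


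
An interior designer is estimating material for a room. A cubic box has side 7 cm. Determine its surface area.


Shape: cube
Side s = 7 cm
A cube has 6 square faces.
Formula: SA = 6 * s^2
s^2 = 49
SA = 6 * 49
SA = 294
294 cm^2


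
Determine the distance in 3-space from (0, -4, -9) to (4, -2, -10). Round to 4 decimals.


3D distance between two points
P1 = (0, -4, -9), P2 = (4, -2, -10)
Formula: d = sqrt((x2-x1)^2 + (y2-y1)^2 + (z2-z1)^2)
dx = 4 - 0 = 4
dy = -2 - -4 = 2
dz = -10 - -9 = -1
dx^2 + dy^2 + dz^2 = 16 + 4 + 1 = 21
d = sqrt(21)
d = 4.5826
4.5826 units


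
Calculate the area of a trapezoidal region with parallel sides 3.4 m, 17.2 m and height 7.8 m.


Shape: trapezoid
Parallel sides a = 3.4 m, b = 17.2 m; Height h = 7.8 m
Formula: A = (a + b) * h / 2
a + b = 3.4 + 17.2 = 20.6
A = 20.6 * 7.8 / 2
A = 160.68 / 2
A = 80.34
80.34 m^2


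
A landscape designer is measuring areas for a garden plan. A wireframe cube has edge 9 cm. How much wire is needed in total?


Shape: cube
Side s = 9 cm
A cube has 12 edges, all equal.
Formula: total edge length = 12 * s
Total = 12 * 9
Total = 108
108 cm


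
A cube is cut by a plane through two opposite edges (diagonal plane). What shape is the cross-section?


Solid: cube
Cutting plane: through two opposite edges (diagonal plane)
Visualize the intersection of the plane with the solid's surface.
The boundary of the cut region is a rectangle.
rectangle


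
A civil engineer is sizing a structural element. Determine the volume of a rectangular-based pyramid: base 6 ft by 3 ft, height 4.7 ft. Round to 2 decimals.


Shape: rectangular pyramid
Base: 6 ft x 3 ft, Height h = 4.7 ft
Formula: V = (1/3) * base_area * h
base_area = 6 * 3 = 18
base_area * h = 18 * 4.7 = 84.6
V = 84.6 / 3
V = 28.2
28.2 ft^3


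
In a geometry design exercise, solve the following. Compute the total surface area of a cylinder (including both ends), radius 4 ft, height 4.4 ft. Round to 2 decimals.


Shape: closed cylinder
Radius r = 4 ft, Height h = 4.4 ft
Formula: SA = 2*pi*r^2 + 2*pi*r*h = 2*pi*r*(r + h)
r + h = 8.4
2 * r * (r + h) = 2 * 4 * 8.4 = 67.2
SA = 67.2 * pi
SA = 211.12
211.12 ft^2


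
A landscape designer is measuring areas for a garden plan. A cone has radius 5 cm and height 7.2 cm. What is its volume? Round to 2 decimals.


Shape: cone
Radius r = 5 cm, Height h = 7.2 cm
Formula: V = (1/3) * pi * r^2 * h
r^2 = 25
pi * r^2 * h = pi * 25 * 7.2 = 180 * pi
V = 180 * pi / 3
V = 188.5
188.5 cm^3


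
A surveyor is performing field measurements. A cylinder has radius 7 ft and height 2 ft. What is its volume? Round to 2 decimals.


Shape: cylinder
Radius r = 7 ft, Height h = 2 ft
Formula: V = pi * r^2 * h
r^2 = 49
V = pi * 49 * 2
V = 98 * pi
V = 307.88
307.88 ft^3


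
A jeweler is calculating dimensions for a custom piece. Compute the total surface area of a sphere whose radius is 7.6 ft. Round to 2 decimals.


Shape: sphere
Radius r = 7.6 ft
Formula: SA = 4 * pi * r^2
r^2 = 57.76
SA = 4 * pi * 57.76
SA = 231.04 * pi
SA = 725.83
725.83 ft^2


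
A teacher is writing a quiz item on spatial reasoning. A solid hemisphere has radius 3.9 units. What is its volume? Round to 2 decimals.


Shape: hemisphere (half of a sphere)
Radius r = 3.9 units
Formula: V = (1/2) * (4/3) * pi * r^3 = (2/3) * pi * r^3
r^3 = 59.319
(2/3) * 59.319 = 39.546
V = 39.546 * pi
V = 124.24
124.24 units^3


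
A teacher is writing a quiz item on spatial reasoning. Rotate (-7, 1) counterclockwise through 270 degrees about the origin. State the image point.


Transformation: rotation about the origin
Original point: (-7, 1)
Rule for 270 deg counterclockwise: (x, y) -> (y, -x)
Apply: (-7, 1) -> (1, 7)
(1, 7)


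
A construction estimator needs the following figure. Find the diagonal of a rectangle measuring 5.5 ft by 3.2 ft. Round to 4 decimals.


Shape: rectangle (diagonal via Pythagoras)
Sides: 5.5 ft and 3.2 ft
Formula: d = sqrt(l^2 + w^2)
l^2 = 30.25, w^2 = 10.24
l^2 + w^2 = 40.49
d = sqrt(40.49)
d = 6.3632
6.3632 ft


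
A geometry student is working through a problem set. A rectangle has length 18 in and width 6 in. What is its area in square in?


Shape: rectangle
Length l = 18 in, Width w = 6 in
Formula: A = l * w
A = 18 * 6
A = 108
108 in^2


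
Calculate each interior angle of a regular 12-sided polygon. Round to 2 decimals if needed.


Shape: regular dodecagon (12 sides)
Formula: interior angle = (n - 2) * 180 / n
(n - 2) = 10
(n - 2) * 180 = 1800
angle = 1800 / 12
angle = 150
150 degrees


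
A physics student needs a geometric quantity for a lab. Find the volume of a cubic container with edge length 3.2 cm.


Shape: cube
Side s = 3.2 cm
Formula: V = s^3
V = 3.2 * 3.2 * 3.2
V = 10.24 * 3.2
V = 32.768
32.768 cm^3


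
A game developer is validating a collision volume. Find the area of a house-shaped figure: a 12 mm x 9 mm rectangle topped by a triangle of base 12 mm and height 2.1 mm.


Composite shape: rectangle + triangle
Rectangle area = 12 * 9 = 108
Triangle area = 0.5 * 12 * 2.1 = 12.6
Total = 108 + 12.6
Total = 120.6
120.6 mm^2


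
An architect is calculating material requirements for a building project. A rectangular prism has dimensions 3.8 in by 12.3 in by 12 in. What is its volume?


Shape: rectangular prism
l = 3.8 in, w = 12.3 in, h = 12 in
Formula: V = l * w * h
V = 3.8 * 12.3 * 12
V = 46.74 * 12
V = 560.88
560.88 in^3


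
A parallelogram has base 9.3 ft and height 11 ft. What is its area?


Shape: parallelogram
Base b = 9.3 ft, Height h = 11 ft
Formula: A = b * h
A = 9.3 * 11
A = 102.3
102.3 ft^2


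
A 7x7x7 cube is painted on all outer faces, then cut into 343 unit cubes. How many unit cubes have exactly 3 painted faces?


Large cube: 7 x 7 x 7, cut into unit cubes.
Cubes with 3 painted faces are at the corners. A cube always has 8 corners.
Count = 8
8 unit cubes


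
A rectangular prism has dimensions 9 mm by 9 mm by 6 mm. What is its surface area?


Shape: rectangular prism
l = 9 mm, w = 9 mm, h = 6 mm
Formula: SA = 2(lw + lh + wh)
lw = 81, lh = 54, wh = 54
lw + lh + wh = 189
SA = 2 * 189
SA = 378
378 mm^2


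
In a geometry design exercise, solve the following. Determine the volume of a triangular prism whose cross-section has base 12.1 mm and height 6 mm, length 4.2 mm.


Shape: triangular prism
Triangle base = 12.1 mm, triangle height = 6 mm, prism length L = 4.2 mm
Formula: V = (1/2 * b * h_tri) * L
Cross-section area = 0.5 * 12.1 * 6 = 36.3
V = 36.3 * 4.2
V = 152.46
152.46 mm^3


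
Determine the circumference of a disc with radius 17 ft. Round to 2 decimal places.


Shape: circle
Radius r = 17 ft
Formula: C = 2 * pi * r
C = 2 * pi * 17
C = 34 * pi
C = 106.81
106.81 ft


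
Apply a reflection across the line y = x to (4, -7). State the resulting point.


Transformation: reflection
Original point: (4, -7)
Rule for reflection over y = x: (x, y) -> (y, x)
Apply: (4, -7) -> (-7, 4)
(-7, 4)


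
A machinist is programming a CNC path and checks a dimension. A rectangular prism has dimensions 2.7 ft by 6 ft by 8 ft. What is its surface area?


Shape: rectangular prism
l = 2.7 ft, w = 6 ft, h = 8 ft
Formula: SA = 2(lw + lh + wh)
lw = 16.2, lh = 21.6, wh = 48
lw + lh + wh = 85.8
SA = 2 * 85.8
SA = 171.6
171.6 ft^2


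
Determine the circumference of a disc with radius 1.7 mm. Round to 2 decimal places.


Shape: circle
Radius r = 1.7 mm
Formula: C = 2 * pi * r
C = 2 * pi * 1.7
C = 3.4 * pi
C = 10.68
10.68 mm


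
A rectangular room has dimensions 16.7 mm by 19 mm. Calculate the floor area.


Shape: rectangle
Length l = 16.7 mm, Width w = 19 mm
Formula: A = l * w
A = 16.7 * 19
A = 317.3
317.3 mm^2


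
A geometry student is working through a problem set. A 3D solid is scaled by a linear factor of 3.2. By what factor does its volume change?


Linear scale factor k = 3.2
Rule: under a linear scaling by k, volumes scale by k^3.
k^3 = 3.2 * 3.2 * 3.2
k^3 = 10.24 * 3.2
k^3 = 32.768
Volume scales by a factor of 32.768.
32.768 (dimensionless)


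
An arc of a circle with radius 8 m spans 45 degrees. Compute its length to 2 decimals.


Shape: circular arc
Radius r = 8 m, Angle = 45 degrees
Formula: L = (angle/360) * 2 * pi * r
2 * pi * r = 16 * pi
L = (45/360) * 16 * pi
L = 2 * pi
L = 6.28
6.28 m


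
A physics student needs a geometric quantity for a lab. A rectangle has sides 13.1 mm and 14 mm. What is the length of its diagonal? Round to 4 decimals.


Shape: rectangle (diagonal via Pythagoras)
Sides: 13.1 mm and 14 mm
Formula: d = sqrt(l^2 + w^2)
l^2 = 171.61, w^2 = 196
l^2 + w^2 = 367.61
d = sqrt(367.61)
d = 19.1732
19.1732 mm


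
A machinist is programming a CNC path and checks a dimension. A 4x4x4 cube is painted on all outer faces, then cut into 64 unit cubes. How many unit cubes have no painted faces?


Large cube: 4 x 4 x 4, cut into unit cubes.
n = 4, so n - 2 = 2
Unpainted cubes form the interior (n - 2)^3 block.
(n - 2)^3 = 2^3 = 8
8 unit cubes


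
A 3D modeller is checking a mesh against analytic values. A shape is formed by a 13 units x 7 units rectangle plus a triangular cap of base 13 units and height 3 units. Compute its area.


Composite shape: rectangle + triangle
Rectangle area = 13 * 7 = 91
Triangle area = 0.5 * 13 * 3 = 19.5
Total = 91 + 19.5
Total = 110.5
110.5 units^2


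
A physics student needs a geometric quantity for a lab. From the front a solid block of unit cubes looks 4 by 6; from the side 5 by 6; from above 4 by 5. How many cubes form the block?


Orthographic views of a solid rectangular block:
Front view 4 x 6 -> length = 4, height = 6
Side view 5 x 6 -> width = 5, height = 6 (consistent)
Top view 4 x 5 -> confirms length = 4, width = 5
The block is 4 x 5 x 6.
Total unit cubes = 4 * 5 * 6 = 120
120 unit cubes


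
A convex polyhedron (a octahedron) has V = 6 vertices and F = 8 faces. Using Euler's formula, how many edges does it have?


Polyhedron: octahedron
Euler's formula for convex polyhedra: V - E + F = 2
Given: V = 6 vertices and F = 8 faces
Solve for E:
E = V + F - 2 = 6 + 8 - 2 = 12
12 edges


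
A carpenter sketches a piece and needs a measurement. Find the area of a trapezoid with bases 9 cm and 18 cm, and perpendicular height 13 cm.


Shape: trapezoid
Parallel sides a = 9 cm, b = 18 cm; Height h = 13 cm
Formula: A = (a + b) * h / 2
a + b = 9 + 18 = 27
A = 27 * 13 / 2
A = 351 / 2
A = 175.5
175.5 cm^2


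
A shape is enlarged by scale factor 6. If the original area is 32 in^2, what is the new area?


Linear scale factor k = 6
Original area = 32 in^2
Rule: under a linear scaling by k, areas scale by k^2.
k^2 = 6^2 = 36
New area = 32 * 36
New area = 1152
1152 in^2


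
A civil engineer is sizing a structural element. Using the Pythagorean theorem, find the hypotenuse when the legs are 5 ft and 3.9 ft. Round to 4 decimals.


Shape: right triangle
Legs a = 5 ft, b = 3.9 ft
Formula: c = sqrt(a^2 + b^2)
a^2 = 25, b^2 = 15.21
a^2 + b^2 = 40.21
c = sqrt(40.21)
c = 6.3411
6.3411 ft


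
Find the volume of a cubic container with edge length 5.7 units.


Shape: cube
Side s = 5.7 units
Formula: V = s^3
V = 5.7 * 5.7 * 5.7
V = 32.49 * 5.7
V = 185.193
185.193 units^3


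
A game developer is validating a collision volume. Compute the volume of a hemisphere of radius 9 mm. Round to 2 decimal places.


Shape: hemisphere (half of a sphere)
Radius r = 9 mm
Formula: V = (1/2) * (4/3) * pi * r^3 = (2/3) * pi * r^3
r^3 = 729
(2/3) * 729 = 486
V = 486 * pi
V = 1526.81
1526.81 mm^3


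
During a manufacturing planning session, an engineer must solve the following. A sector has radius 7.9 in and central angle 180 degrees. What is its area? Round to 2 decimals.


Shape: circular sector
Radius r = 7.9 in, Angle = 180 degrees
Formula: A = (angle/360) * pi * r^2
r^2 = 62.41
Fraction of circle = 180/360
A = (180/360) * pi * 62.41
A = 31.205 * pi
A = 98.03
98.03 in^2


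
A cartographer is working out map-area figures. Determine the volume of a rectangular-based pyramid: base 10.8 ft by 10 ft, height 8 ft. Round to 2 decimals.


Shape: rectangular pyramid
Base: 10.8 ft x 10 ft, Height h = 8 ft
Formula: V = (1/3) * base_area * h
base_area = 10.8 * 10 = 108
base_area * h = 108 * 8 = 864
V = 864 / 3
V = 288
288 ft^3


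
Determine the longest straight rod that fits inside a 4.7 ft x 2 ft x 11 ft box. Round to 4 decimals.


Shape: rectangular box (space diagonal)
l = 4.7 ft, w = 2 ft, h = 11 ft
Visualize: the diagonal of the base, then a right triangle with that diagonal and the height.
Formula: d = sqrt(l^2 + w^2 + h^2)
l^2 + w^2 + h^2 = 22.09 + 4 + 121 = 147.09
d = sqrt(147.09)
d = 12.1281
12.1281 ft


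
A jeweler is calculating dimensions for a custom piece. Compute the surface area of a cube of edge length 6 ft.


Shape: cube
Side s = 6 ft
A cube has 6 square faces.
Formula: SA = 6 * s^2
s^2 = 36
SA = 6 * 36
SA = 216
216 ft^2


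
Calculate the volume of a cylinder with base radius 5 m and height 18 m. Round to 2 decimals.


Shape: cylinder
Radius r = 5 m, Height h = 18 m
Formula: V = pi * r^2 * h
r^2 = 25
V = pi * 25 * 18
V = 450 * pi
V = 1413.72
1413.72 m^3


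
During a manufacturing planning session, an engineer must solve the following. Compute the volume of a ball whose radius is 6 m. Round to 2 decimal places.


Shape: sphere
Radius r = 6 m
Formula: V = (4/3) * pi * r^3
r^3 = 216
(4/3) * 216 = 288
V = 288 * pi
V = 904.78
904.78 m^3


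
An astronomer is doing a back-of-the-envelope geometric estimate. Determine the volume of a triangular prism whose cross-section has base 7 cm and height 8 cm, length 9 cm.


Shape: triangular prism
Triangle base = 7 cm, triangle height = 8 cm, prism length L = 9 cm
Formula: V = (1/2 * b * h_tri) * L
Cross-section area = 0.5 * 7 * 8 = 28
V = 28 * 9
V = 252
252 cm^3


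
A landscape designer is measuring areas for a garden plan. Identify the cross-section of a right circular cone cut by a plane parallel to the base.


Solid: right circular cone
Cutting plane: parallel to the base
Visualize the intersection of the plane with the solid's surface.
The boundary of the cut region is a circle.
circle


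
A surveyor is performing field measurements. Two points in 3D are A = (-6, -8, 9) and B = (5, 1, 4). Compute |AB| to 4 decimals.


3D distance between two points
P1 = (-6, -8, 9), P2 = (5, 1, 4)
Formula: d = sqrt((x2-x1)^2 + (y2-y1)^2 + (z2-z1)^2)
dx = 5 - -6 = 11
dy = 1 - -8 = 9
dz = 4 - 9 = -5
dx^2 + dy^2 + dz^2 = 121 + 81 + 25 = 227
d = sqrt(227)
d = 15.0665
15.0665 units


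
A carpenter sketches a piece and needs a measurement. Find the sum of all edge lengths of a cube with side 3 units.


Shape: cube
Side s = 3 units
A cube has 12 edges, all equal.
Formula: total edge length = 12 * s
Total = 12 * 3
Total = 36
36 units


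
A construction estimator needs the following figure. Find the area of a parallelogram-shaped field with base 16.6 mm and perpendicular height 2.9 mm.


Shape: parallelogram
Base b = 16.6 mm, Height h = 2.9 mm
Formula: A = b * h
A = 16.6 * 2.9
A = 48.14
48.14 mm^2


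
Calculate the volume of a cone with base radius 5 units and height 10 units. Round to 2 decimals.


Shape: cone
Radius r = 5 units, Height h = 10 units
Formula: V = (1/3) * pi * r^2 * h
r^2 = 25
pi * r^2 * h = pi * 25 * 10 = 250 * pi
V = 250 * pi / 3
V = 261.8
261.8 units^3
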